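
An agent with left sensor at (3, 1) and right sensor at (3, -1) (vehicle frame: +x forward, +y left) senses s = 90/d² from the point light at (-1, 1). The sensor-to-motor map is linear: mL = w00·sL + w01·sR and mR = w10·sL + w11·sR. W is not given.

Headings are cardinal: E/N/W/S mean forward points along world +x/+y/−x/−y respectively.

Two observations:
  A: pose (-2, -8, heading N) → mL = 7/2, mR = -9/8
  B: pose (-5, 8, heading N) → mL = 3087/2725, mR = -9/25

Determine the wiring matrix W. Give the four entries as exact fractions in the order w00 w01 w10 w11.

1 1/2 -1/2 0

obs A: pose=(-2,-8,N) → sL=9/4, sR=5/2, mL=7/2, mR=-9/8
obs B: pose=(-5,8,N) → sL=18/25, sR=90/109, mL=3087/2725, mR=-9/25
sensor matrix S = [[9/4, 5/2], [18/25, 90/109]]; det S = 63/1090
solve [mL_A; mL_B] = S·[w00; w01] and [mR_A; mR_B] = S·[w10; w11]:
  w00 = 1, w01 = 1/2, w10 = -1/2, w11 = 0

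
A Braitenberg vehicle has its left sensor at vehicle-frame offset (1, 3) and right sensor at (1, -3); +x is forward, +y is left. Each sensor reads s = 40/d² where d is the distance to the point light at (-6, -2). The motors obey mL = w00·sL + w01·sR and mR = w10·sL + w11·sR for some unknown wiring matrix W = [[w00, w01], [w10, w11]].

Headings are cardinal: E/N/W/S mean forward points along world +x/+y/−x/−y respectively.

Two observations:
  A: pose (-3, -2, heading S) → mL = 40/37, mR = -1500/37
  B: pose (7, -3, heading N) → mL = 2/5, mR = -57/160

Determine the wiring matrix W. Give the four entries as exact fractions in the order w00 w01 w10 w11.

1 0 -1/2 -1

obs A: pose=(-3,-2,S) → sL=40/37, sR=40, mL=40/37, mR=-1500/37
obs B: pose=(7,-3,N) → sL=2/5, sR=5/32, mL=2/5, mR=-57/160
sensor matrix S = [[40/37, 40], [2/5, 5/32]]; det S = -2343/148
solve [mL_A; mL_B] = S·[w00; w01] and [mR_A; mR_B] = S·[w10; w11]:
  w00 = 1, w01 = 0, w10 = -1/2, w11 = -1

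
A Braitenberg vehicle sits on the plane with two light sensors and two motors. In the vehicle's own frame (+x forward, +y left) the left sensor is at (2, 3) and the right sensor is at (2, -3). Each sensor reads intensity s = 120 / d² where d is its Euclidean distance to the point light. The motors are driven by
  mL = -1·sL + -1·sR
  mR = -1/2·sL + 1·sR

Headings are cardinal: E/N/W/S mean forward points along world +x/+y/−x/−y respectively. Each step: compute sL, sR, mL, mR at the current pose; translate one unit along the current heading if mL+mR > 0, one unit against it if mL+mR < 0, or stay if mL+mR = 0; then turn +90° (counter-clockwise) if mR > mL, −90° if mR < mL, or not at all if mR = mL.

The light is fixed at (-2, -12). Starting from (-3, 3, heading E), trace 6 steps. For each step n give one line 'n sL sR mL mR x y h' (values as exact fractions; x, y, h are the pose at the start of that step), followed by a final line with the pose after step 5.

n=0: pose=(-3,3,E); sL=24/65, sR=24/29; mL=-2256/1885, mR=1212/1885; mL+mR=-36/65 → advance -1; mR−mL=3468/1885 → turn +1·90°
n=1: pose=(-4,3,N); sL=60/157, sR=12/29; mL=-3624/4553, mR=1014/4553; mL+mR=-90/157 → advance -1; mR−mL=4638/4553 → turn +1·90°
n=2: pose=(-4,2,W); sL=120/137, sR=24/61; mL=-10608/8357, mR=-372/8357; mL+mR=-180/137 → advance -1; mR−mL=10236/8357 → turn +1·90°
n=3: pose=(-3,2,S); sL=30/37, sR=3/4; mL=-231/148, mR=51/148; mL+mR=-45/37 → advance -1; mR−mL=141/74 → turn +1·90°
n=4: pose=(-3,3,E); sL=24/65, sR=24/29; mL=-2256/1885, mR=1212/1885; mL+mR=-36/65 → advance -1; mR−mL=3468/1885 → turn +1·90°
n=5: pose=(-4,3,N); sL=60/157, sR=12/29; mL=-3624/4553, mR=1014/4553; mL+mR=-90/157 → advance -1; mR−mL=4638/4553 → turn +1·90°

0 24/65 24/29 -2256/1885 1212/1885 -3 3 E
1 60/157 12/29 -3624/4553 1014/4553 -4 3 N
2 120/137 24/61 -10608/8357 -372/8357 -4 2 W
3 30/37 3/4 -231/148 51/148 -3 2 S
4 24/65 24/29 -2256/1885 1212/1885 -3 3 E
5 60/157 12/29 -3624/4553 1014/4553 -4 3 N
final -4 2 W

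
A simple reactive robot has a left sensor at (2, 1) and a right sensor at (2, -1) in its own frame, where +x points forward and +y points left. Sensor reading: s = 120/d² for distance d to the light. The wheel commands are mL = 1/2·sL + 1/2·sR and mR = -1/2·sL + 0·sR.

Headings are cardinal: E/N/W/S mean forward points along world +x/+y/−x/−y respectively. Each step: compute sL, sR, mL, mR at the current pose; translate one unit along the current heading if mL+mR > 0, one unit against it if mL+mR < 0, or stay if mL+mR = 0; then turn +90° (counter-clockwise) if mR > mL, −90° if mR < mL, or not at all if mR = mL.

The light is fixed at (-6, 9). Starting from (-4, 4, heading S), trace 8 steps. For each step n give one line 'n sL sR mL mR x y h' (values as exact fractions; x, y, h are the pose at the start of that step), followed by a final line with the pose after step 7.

0 60/29 12/5 324/145 -30/29 -4 4 S
1 120/49 24/5 888/245 -60/49 -4 3 W
2 15/2 6 27/4 -15/4 -5 3 N
3 24/5 8/3 56/15 -12/5 -5 4 E
4 60/29 12/5 324/145 -30/29 -4 4 S
5 120/49 24/5 888/245 -60/49 -4 3 W
6 15/2 6 27/4 -15/4 -5 3 N
7 24/5 8/3 56/15 -12/5 -5 4 E
final -4 4 S

n=0: pose=(-4,4,S); sL=60/29, sR=12/5; mL=324/145, mR=-30/29; mL+mR=6/5 → advance +1; mR−mL=-474/145 → turn -1·90°
n=1: pose=(-4,3,W); sL=120/49, sR=24/5; mL=888/245, mR=-60/49; mL+mR=12/5 → advance +1; mR−mL=-1188/245 → turn -1·90°
n=2: pose=(-5,3,N); sL=15/2, sR=6; mL=27/4, mR=-15/4; mL+mR=3 → advance +1; mR−mL=-21/2 → turn -1·90°
n=3: pose=(-5,4,E); sL=24/5, sR=8/3; mL=56/15, mR=-12/5; mL+mR=4/3 → advance +1; mR−mL=-92/15 → turn -1·90°
n=4: pose=(-4,4,S); sL=60/29, sR=12/5; mL=324/145, mR=-30/29; mL+mR=6/5 → advance +1; mR−mL=-474/145 → turn -1·90°
n=5: pose=(-4,3,W); sL=120/49, sR=24/5; mL=888/245, mR=-60/49; mL+mR=12/5 → advance +1; mR−mL=-1188/245 → turn -1·90°
n=6: pose=(-5,3,N); sL=15/2, sR=6; mL=27/4, mR=-15/4; mL+mR=3 → advance +1; mR−mL=-21/2 → turn -1·90°
n=7: pose=(-5,4,E); sL=24/5, sR=8/3; mL=56/15, mR=-12/5; mL+mR=4/3 → advance +1; mR−mL=-92/15 → turn -1·90°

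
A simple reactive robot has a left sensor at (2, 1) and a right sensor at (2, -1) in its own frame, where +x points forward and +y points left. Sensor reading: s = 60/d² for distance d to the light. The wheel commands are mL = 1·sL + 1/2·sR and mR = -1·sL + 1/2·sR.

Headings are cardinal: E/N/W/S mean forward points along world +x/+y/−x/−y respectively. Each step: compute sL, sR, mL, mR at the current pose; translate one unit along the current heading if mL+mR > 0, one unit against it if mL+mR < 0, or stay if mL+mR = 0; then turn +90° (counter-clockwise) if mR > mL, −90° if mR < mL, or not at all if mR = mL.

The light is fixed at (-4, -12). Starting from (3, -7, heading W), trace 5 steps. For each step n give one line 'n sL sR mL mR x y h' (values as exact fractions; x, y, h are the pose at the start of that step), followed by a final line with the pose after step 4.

0 60/41 60/61 4890/2501 -2430/2501 3 -7 W
1 30/37 30/49 2025/1813 -915/1813 2 -7 N
2 60/113 60/89 8730/10057 -1950/10057 2 -6 E
3 3/4 15/13 69/52 -9/52 3 -6 S
4 60/41 60/61 4890/2501 -2430/2501 3 -7 W
final 2 -7 N

n=0: pose=(3,-7,W); sL=60/41, sR=60/61; mL=4890/2501, mR=-2430/2501; mL+mR=60/61 → advance +1; mR−mL=-120/41 → turn -1·90°
n=1: pose=(2,-7,N); sL=30/37, sR=30/49; mL=2025/1813, mR=-915/1813; mL+mR=30/49 → advance +1; mR−mL=-60/37 → turn -1·90°
n=2: pose=(2,-6,E); sL=60/113, sR=60/89; mL=8730/10057, mR=-1950/10057; mL+mR=60/89 → advance +1; mR−mL=-120/113 → turn -1·90°
n=3: pose=(3,-6,S); sL=3/4, sR=15/13; mL=69/52, mR=-9/52; mL+mR=15/13 → advance +1; mR−mL=-3/2 → turn -1·90°
n=4: pose=(3,-7,W); sL=60/41, sR=60/61; mL=4890/2501, mR=-2430/2501; mL+mR=60/61 → advance +1; mR−mL=-120/41 → turn -1·90°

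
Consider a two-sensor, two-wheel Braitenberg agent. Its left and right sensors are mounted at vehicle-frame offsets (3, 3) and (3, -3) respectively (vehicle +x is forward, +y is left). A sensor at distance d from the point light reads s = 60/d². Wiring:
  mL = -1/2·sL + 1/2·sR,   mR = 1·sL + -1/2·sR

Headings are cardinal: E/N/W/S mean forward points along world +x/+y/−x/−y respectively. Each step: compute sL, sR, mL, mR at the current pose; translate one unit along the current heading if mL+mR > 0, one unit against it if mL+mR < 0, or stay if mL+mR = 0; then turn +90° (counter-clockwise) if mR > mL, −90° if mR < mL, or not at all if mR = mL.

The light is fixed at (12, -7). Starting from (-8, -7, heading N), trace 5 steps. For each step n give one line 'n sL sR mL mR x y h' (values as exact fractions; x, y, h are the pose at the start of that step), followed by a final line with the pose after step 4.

0 30/269 30/149 1800/40081 435/40081 -8 -7 N
1 12/61 60/293 72/17873 1686/17873 -8 -6 E
2 3/25 15/68 171/3400 33/3400 -7 -6 N
3 60/281 60/257 720/72217 6990/72217 -7 -5 E
4 30/233 6/25 324/5825 51/5825 -6 -5 N
final -6 -4 E

n=0: pose=(-8,-7,N); sL=30/269, sR=30/149; mL=1800/40081, mR=435/40081; mL+mR=15/269 → advance +1; mR−mL=-1365/40081 → turn -1·90°
n=1: pose=(-8,-6,E); sL=12/61, sR=60/293; mL=72/17873, mR=1686/17873; mL+mR=6/61 → advance +1; mR−mL=1614/17873 → turn +1·90°
n=2: pose=(-7,-6,N); sL=3/25, sR=15/68; mL=171/3400, mR=33/3400; mL+mR=3/50 → advance +1; mR−mL=-69/1700 → turn -1·90°
n=3: pose=(-7,-5,E); sL=60/281, sR=60/257; mL=720/72217, mR=6990/72217; mL+mR=30/281 → advance +1; mR−mL=6270/72217 → turn +1·90°
n=4: pose=(-6,-5,N); sL=30/233, sR=6/25; mL=324/5825, mR=51/5825; mL+mR=15/233 → advance +1; mR−mL=-273/5825 → turn -1·90°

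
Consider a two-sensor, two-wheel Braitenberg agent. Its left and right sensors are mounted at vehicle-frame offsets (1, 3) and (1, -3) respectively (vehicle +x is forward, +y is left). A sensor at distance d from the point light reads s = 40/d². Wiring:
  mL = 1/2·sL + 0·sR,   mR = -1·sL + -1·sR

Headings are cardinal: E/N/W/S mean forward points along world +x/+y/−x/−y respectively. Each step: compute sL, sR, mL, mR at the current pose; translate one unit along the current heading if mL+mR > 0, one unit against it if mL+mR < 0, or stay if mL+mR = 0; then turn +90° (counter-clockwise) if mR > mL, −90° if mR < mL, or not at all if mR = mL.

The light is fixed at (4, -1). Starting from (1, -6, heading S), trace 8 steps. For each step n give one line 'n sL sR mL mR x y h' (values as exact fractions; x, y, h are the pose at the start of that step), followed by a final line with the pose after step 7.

0 10/9 5/9 5/9 -5/3 1 -6 S
1 8/13 40/17 4/13 -656/221 1 -5 W
2 20/17 4 10/17 -88/17 2 -5 N
3 8 8/13 4 -112/13 2 -6 E
4 10/9 5/9 5/9 -5/3 1 -6 S
5 8/13 40/17 4/13 -656/221 1 -5 W
6 20/17 4 10/17 -88/17 2 -5 N
7 8 8/13 4 -112/13 2 -6 E
final 1 -6 S

n=0: pose=(1,-6,S); sL=10/9, sR=5/9; mL=5/9, mR=-5/3; mL+mR=-10/9 → advance -1; mR−mL=-20/9 → turn -1·90°
n=1: pose=(1,-5,W); sL=8/13, sR=40/17; mL=4/13, mR=-656/221; mL+mR=-588/221 → advance -1; mR−mL=-724/221 → turn -1·90°
n=2: pose=(2,-5,N); sL=20/17, sR=4; mL=10/17, mR=-88/17; mL+mR=-78/17 → advance -1; mR−mL=-98/17 → turn -1·90°
n=3: pose=(2,-6,E); sL=8, sR=8/13; mL=4, mR=-112/13; mL+mR=-60/13 → advance -1; mR−mL=-164/13 → turn -1·90°
n=4: pose=(1,-6,S); sL=10/9, sR=5/9; mL=5/9, mR=-5/3; mL+mR=-10/9 → advance -1; mR−mL=-20/9 → turn -1·90°
n=5: pose=(1,-5,W); sL=8/13, sR=40/17; mL=4/13, mR=-656/221; mL+mR=-588/221 → advance -1; mR−mL=-724/221 → turn -1·90°
n=6: pose=(2,-5,N); sL=20/17, sR=4; mL=10/17, mR=-88/17; mL+mR=-78/17 → advance -1; mR−mL=-98/17 → turn -1·90°
n=7: pose=(2,-6,E); sL=8, sR=8/13; mL=4, mR=-112/13; mL+mR=-60/13 → advance -1; mR−mL=-164/13 → turn -1·90°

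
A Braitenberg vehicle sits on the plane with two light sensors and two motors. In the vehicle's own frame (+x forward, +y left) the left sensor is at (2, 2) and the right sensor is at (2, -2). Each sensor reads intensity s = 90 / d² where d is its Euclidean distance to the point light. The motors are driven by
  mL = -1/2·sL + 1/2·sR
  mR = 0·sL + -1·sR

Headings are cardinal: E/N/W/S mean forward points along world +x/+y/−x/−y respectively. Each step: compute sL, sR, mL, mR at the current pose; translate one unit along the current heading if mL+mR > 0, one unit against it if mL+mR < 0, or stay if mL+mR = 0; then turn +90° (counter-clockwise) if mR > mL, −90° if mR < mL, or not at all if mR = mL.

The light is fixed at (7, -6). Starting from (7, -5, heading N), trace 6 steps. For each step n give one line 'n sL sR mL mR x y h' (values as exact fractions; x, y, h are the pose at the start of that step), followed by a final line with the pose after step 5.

n=0: pose=(7,-5,N); sL=90/13, sR=90/13; mL=0, mR=-90/13; mL+mR=-90/13 → advance -1; mR−mL=-90/13 → turn -1·90°
n=1: pose=(7,-6,E); sL=45/4, sR=45/4; mL=0, mR=-45/4; mL+mR=-45/4 → advance -1; mR−mL=-45/4 → turn -1·90°
n=2: pose=(6,-6,S); sL=18, sR=90/13; mL=-72/13, mR=-90/13; mL+mR=-162/13 → advance -1; mR−mL=-18/13 → turn -1·90°
n=3: pose=(6,-5,W); sL=9, sR=5; mL=-2, mR=-5; mL+mR=-7 → advance -1; mR−mL=-3 → turn -1·90°
n=4: pose=(7,-5,N); sL=90/13, sR=90/13; mL=0, mR=-90/13; mL+mR=-90/13 → advance -1; mR−mL=-90/13 → turn -1·90°
n=5: pose=(7,-6,E); sL=45/4, sR=45/4; mL=0, mR=-45/4; mL+mR=-45/4 → advance -1; mR−mL=-45/4 → turn -1·90°

0 90/13 90/13 0 -90/13 7 -5 N
1 45/4 45/4 0 -45/4 7 -6 E
2 18 90/13 -72/13 -90/13 6 -6 S
3 9 5 -2 -5 6 -5 W
4 90/13 90/13 0 -90/13 7 -5 N
5 45/4 45/4 0 -45/4 7 -6 E
final 6 -6 S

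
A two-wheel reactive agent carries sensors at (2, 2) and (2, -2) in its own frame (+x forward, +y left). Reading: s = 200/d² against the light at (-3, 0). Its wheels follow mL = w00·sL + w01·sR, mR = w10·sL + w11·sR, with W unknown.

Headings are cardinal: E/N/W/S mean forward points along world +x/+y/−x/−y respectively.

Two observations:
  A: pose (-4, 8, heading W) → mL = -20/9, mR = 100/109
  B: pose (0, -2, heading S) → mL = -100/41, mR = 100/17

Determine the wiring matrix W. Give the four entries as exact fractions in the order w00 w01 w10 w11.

obs A: pose=(-4,8,W) → sL=40/9, sR=200/109, mL=-20/9, mR=100/109
obs B: pose=(0,-2,S) → sL=200/41, sR=200/17, mL=-100/41, mR=100/17
sensor matrix S = [[40/9, 200/109], [200/41, 200/17]]; det S = 29632000/683757
solve [mL_A; mL_B] = S·[w00; w01] and [mR_A; mR_B] = S·[w10; w11]:
  w00 = -1/2, w01 = 0, w10 = 0, w11 = 1/2

-1/2 0 0 1/2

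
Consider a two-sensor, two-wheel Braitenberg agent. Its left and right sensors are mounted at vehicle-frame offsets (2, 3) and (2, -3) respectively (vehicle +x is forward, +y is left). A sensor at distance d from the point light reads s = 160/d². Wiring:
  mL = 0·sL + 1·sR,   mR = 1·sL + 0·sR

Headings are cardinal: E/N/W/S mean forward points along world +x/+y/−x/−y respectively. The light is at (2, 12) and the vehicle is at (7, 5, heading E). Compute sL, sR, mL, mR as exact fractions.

left sensor world pos  = (9, 8); dL² = 65
right sensor world pos = (9, 2); dR² = 149
sL = 160/65 = 32/13
sR = 160/149 = 160/149
mL = 0·sL + 1·sR = 160/149
mR = 1·sL + 0·sR = 32/13

32/13 160/149 160/149 32/13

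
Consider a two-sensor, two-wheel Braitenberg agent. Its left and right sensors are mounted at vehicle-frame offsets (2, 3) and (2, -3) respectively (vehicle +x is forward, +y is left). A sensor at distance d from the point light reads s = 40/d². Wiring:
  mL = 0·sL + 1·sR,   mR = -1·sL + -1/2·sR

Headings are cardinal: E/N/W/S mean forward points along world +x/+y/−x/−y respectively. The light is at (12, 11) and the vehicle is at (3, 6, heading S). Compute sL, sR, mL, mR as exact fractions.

left sensor world pos  = (6, 4); dL² = 85
right sensor world pos = (0, 4); dR² = 193
sL = 40/85 = 8/17
sR = 40/193 = 40/193
mL = 0·sL + 1·sR = 40/193
mR = -1·sL + -1/2·sR = -1884/3281

8/17 40/193 40/193 -1884/3281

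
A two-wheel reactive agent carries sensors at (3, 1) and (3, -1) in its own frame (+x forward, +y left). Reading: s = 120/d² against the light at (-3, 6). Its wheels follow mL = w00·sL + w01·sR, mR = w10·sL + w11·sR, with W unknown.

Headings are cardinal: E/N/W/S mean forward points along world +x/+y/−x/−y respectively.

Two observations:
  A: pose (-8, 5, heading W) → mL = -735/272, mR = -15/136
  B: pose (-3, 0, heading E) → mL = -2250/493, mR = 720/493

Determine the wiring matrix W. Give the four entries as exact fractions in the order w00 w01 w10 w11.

obs A: pose=(-8,5,W) → sL=30/17, sR=15/8, mL=-735/272, mR=-15/136
obs B: pose=(-3,0,E) → sL=60/17, sR=60/29, mL=-2250/493, mR=720/493
sensor matrix S = [[30/17, 15/8], [60/17, 60/29]]; det S = -2925/986
solve [mL_A; mL_B] = S·[w00; w01] and [mR_A; mR_B] = S·[w10; w11]:
  w00 = -1, w01 = -1/2, w10 = 1, w11 = -1

-1 -1/2 1 -1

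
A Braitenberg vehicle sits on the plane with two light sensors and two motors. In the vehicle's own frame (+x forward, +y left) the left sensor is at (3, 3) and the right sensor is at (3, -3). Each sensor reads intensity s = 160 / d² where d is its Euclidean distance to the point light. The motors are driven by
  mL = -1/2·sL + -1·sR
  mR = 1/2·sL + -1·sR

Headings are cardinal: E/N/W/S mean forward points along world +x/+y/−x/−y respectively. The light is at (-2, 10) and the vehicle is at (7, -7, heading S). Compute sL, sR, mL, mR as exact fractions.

5/17 40/109 -1905/3706 -815/3706

left sensor world pos  = (10, -10); dL² = 544
right sensor world pos = (4, -10); dR² = 436
sL = 160/544 = 5/17
sR = 160/436 = 40/109
mL = -1/2·sL + -1·sR = -1905/3706
mR = 1/2·sL + -1·sR = -815/3706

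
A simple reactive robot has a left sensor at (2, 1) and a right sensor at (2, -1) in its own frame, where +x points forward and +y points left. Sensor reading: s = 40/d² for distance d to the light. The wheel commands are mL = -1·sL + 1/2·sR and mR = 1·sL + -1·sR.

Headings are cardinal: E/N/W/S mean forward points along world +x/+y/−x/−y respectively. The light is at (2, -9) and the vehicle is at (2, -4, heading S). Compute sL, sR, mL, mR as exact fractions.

4 4 -2 0

left sensor world pos  = (3, -6); dL² = 10
right sensor world pos = (1, -6); dR² = 10
sL = 40/10 = 4
sR = 40/10 = 4
mL = -1·sL + 1/2·sR = -2
mR = 1·sL + -1·sR = 0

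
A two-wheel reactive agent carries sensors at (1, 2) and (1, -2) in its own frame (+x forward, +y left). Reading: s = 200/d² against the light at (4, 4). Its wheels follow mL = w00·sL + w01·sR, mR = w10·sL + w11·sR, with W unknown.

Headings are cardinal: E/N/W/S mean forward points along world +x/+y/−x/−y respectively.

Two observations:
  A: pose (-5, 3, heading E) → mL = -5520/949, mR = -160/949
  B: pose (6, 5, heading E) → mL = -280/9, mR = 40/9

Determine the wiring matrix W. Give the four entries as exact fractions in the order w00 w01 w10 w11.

obs A: pose=(-5,3,E) → sL=40/13, sR=200/73, mL=-5520/949, mR=-160/949
obs B: pose=(6,5,E) → sL=100/9, sR=20, mL=-280/9, mR=40/9
sensor matrix S = [[40/13, 200/73], [100/9, 20]]; det S = 265600/8541
solve [mL_A; mL_B] = S·[w00; w01] and [mR_A; mR_B] = S·[w10; w11]:
  w00 = -1, w01 = -1, w10 = -1/2, w11 = 1/2

-1 -1 -1/2 1/2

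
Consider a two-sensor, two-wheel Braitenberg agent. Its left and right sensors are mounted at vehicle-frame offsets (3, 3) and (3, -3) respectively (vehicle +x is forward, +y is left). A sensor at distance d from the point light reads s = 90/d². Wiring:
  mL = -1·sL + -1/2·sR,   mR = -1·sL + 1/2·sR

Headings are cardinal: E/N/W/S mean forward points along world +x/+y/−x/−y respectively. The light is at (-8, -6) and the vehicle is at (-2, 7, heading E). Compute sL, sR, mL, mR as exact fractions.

left sensor world pos  = (1, 10); dL² = 337
right sensor world pos = (1, 4); dR² = 181
sL = 90/337 = 90/337
sR = 90/181 = 90/181
mL = -1·sL + -1/2·sR = -31455/60997
mR = -1·sL + 1/2·sR = -1125/60997

90/337 90/181 -31455/60997 -1125/60997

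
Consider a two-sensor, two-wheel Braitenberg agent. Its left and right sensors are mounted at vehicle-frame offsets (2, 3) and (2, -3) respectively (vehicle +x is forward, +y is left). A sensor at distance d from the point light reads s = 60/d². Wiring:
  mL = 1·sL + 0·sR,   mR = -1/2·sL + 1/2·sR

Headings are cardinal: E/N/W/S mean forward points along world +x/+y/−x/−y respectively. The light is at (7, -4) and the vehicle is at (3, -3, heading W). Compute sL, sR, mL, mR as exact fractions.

3/2 15/13 3/2 -9/52

left sensor world pos  = (1, -6); dL² = 40
right sensor world pos = (1, 0); dR² = 52
sL = 60/40 = 3/2
sR = 60/52 = 15/13
mL = 1·sL + 0·sR = 3/2
mR = -1/2·sL + 1/2·sR = -9/52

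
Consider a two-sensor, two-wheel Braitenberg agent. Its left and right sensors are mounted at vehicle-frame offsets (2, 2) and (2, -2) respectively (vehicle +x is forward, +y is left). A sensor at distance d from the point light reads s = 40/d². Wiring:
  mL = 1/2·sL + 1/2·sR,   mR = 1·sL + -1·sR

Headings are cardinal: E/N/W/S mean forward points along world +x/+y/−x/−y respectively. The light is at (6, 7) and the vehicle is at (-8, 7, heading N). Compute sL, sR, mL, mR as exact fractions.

left sensor world pos  = (-10, 9); dL² = 260
right sensor world pos = (-6, 9); dR² = 148
sL = 40/260 = 2/13
sR = 40/148 = 10/37
mL = 1/2·sL + 1/2·sR = 102/481
mR = 1·sL + -1·sR = -56/481

2/13 10/37 102/481 -56/481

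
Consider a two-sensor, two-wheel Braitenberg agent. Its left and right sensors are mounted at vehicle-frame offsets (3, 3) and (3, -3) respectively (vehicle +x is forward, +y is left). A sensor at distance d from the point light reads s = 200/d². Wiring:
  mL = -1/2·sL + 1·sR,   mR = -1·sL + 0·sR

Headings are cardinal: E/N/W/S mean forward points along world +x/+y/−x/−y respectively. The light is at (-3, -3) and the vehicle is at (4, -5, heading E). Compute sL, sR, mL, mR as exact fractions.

left sensor world pos  = (7, -2); dL² = 101
right sensor world pos = (7, -8); dR² = 125
sL = 200/101 = 200/101
sR = 200/125 = 8/5
mL = -1/2·sL + 1·sR = 308/505
mR = -1·sL + 0·sR = -200/101

200/101 8/5 308/505 -200/101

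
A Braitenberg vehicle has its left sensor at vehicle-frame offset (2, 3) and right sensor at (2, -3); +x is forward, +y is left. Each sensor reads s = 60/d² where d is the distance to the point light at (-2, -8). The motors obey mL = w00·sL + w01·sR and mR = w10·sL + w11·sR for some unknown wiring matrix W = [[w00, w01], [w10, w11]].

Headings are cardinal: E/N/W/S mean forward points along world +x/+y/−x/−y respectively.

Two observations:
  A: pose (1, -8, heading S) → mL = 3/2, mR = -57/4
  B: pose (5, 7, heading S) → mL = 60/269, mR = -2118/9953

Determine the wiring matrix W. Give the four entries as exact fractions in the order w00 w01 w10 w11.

obs A: pose=(1,-8,S) → sL=3/2, sR=15, mL=3/2, mR=-57/4
obs B: pose=(5,7,S) → sL=60/269, sR=12/37, mL=60/269, mR=-2118/9953
sensor matrix S = [[3/2, 15], [60/269, 12/37]]; det S = -28458/9953
solve [mL_A; mL_B] = S·[w00; w01] and [mR_A; mR_B] = S·[w10; w11]:
  w00 = 1, w01 = 0, w10 = 1/2, w11 = -1

1 0 1/2 -1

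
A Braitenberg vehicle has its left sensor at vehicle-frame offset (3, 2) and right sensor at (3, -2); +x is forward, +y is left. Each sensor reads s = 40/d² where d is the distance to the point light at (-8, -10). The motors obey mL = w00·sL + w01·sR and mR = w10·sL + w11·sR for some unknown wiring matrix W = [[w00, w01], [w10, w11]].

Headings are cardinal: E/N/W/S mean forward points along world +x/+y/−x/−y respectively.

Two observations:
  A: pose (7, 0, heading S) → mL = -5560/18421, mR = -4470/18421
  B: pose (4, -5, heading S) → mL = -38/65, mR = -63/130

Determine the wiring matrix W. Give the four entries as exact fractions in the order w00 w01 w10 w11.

obs A: pose=(7,0,S) → sL=20/169, sR=20/109, mL=-5560/18421, mR=-4470/18421
obs B: pose=(4,-5,S) → sL=1/5, sR=5/13, mL=-38/65, mR=-63/130
sensor matrix S = [[20/169, 20/109], [1/5, 5/13]]; det S = 2112/239473
solve [mL_A; mL_B] = S·[w00; w01] and [mR_A; mR_B] = S·[w10; w11]:
  w00 = -1, w01 = -1, w10 = -1/2, w11 = -1

-1 -1 -1/2 -1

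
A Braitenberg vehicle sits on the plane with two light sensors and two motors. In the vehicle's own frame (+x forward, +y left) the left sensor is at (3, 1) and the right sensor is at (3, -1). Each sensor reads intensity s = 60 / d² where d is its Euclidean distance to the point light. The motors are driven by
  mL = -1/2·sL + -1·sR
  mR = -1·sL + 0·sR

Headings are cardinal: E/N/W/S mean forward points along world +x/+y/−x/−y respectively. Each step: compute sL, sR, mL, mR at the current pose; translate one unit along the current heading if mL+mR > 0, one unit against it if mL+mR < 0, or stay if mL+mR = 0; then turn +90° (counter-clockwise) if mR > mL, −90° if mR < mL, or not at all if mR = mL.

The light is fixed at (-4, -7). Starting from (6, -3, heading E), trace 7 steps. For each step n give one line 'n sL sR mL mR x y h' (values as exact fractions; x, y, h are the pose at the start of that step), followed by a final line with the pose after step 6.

0 30/97 30/89 -4245/8633 -30/97 6 -3 E
1 60/113 60/149 -11250/16837 -60/113 5 -3 N
2 3/2 15/13 -99/52 -3/2 5 -4 W
3 60/121 20/27 -3230/3267 -60/121 6 -4 S
4 30/97 30/89 -4245/8633 -30/97 6 -3 E
5 60/113 60/149 -11250/16837 -60/113 5 -3 N
6 3/2 15/13 -99/52 -3/2 5 -4 W
final 6 -4 S

n=0: pose=(6,-3,E); sL=30/97, sR=30/89; mL=-4245/8633, mR=-30/97; mL+mR=-6915/8633 → advance -1; mR−mL=1575/8633 → turn +1·90°
n=1: pose=(5,-3,N); sL=60/113, sR=60/149; mL=-11250/16837, mR=-60/113; mL+mR=-20190/16837 → advance -1; mR−mL=2310/16837 → turn +1·90°
n=2: pose=(5,-4,W); sL=3/2, sR=15/13; mL=-99/52, mR=-3/2; mL+mR=-177/52 → advance -1; mR−mL=21/52 → turn +1·90°
n=3: pose=(6,-4,S); sL=60/121, sR=20/27; mL=-3230/3267, mR=-60/121; mL+mR=-4850/3267 → advance -1; mR−mL=1610/3267 → turn +1·90°
n=4: pose=(6,-3,E); sL=30/97, sR=30/89; mL=-4245/8633, mR=-30/97; mL+mR=-6915/8633 → advance -1; mR−mL=1575/8633 → turn +1·90°
n=5: pose=(5,-3,N); sL=60/113, sR=60/149; mL=-11250/16837, mR=-60/113; mL+mR=-20190/16837 → advance -1; mR−mL=2310/16837 → turn +1·90°
n=6: pose=(5,-4,W); sL=3/2, sR=15/13; mL=-99/52, mR=-3/2; mL+mR=-177/52 → advance -1; mR−mL=21/52 → turn +1·90°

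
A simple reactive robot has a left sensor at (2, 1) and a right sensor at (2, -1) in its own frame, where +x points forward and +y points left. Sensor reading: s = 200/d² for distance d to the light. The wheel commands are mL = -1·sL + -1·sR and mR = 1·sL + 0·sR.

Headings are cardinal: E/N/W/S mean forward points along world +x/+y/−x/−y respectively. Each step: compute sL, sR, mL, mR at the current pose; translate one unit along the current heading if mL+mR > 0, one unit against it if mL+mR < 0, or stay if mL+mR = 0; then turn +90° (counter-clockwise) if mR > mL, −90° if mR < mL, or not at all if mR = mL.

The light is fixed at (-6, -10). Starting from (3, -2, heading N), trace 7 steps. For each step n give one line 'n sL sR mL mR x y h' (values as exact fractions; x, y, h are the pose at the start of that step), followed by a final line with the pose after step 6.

n=0: pose=(3,-2,N); sL=50/41, sR=1; mL=-91/41, mR=50/41; mL+mR=-1 → advance -1; mR−mL=141/41 → turn +1·90°
n=1: pose=(3,-3,W); sL=40/17, sR=200/113; mL=-7920/1921, mR=40/17; mL+mR=-200/113 → advance -1; mR−mL=12440/1921 → turn +1·90°
n=2: pose=(4,-3,S); sL=100/73, sR=100/53; mL=-12600/3869, mR=100/73; mL+mR=-100/53 → advance -1; mR−mL=17900/3869 → turn +1·90°
n=3: pose=(4,-2,E); sL=8/9, sR=200/193; mL=-3344/1737, mR=8/9; mL+mR=-200/193 → advance -1; mR−mL=4888/1737 → turn +1·90°
n=4: pose=(3,-2,N); sL=50/41, sR=1; mL=-91/41, mR=50/41; mL+mR=-1 → advance -1; mR−mL=141/41 → turn +1·90°
n=5: pose=(3,-3,W); sL=40/17, sR=200/113; mL=-7920/1921, mR=40/17; mL+mR=-200/113 → advance -1; mR−mL=12440/1921 → turn +1·90°
n=6: pose=(4,-3,S); sL=100/73, sR=100/53; mL=-12600/3869, mR=100/73; mL+mR=-100/53 → advance -1; mR−mL=17900/3869 → turn +1·90°

0 50/41 1 -91/41 50/41 3 -2 N
1 40/17 200/113 -7920/1921 40/17 3 -3 W
2 100/73 100/53 -12600/3869 100/73 4 -3 S
3 8/9 200/193 -3344/1737 8/9 4 -2 E
4 50/41 1 -91/41 50/41 3 -2 N
5 40/17 200/113 -7920/1921 40/17 3 -3 W
6 100/73 100/53 -12600/3869 100/73 4 -3 S
final 4 -2 E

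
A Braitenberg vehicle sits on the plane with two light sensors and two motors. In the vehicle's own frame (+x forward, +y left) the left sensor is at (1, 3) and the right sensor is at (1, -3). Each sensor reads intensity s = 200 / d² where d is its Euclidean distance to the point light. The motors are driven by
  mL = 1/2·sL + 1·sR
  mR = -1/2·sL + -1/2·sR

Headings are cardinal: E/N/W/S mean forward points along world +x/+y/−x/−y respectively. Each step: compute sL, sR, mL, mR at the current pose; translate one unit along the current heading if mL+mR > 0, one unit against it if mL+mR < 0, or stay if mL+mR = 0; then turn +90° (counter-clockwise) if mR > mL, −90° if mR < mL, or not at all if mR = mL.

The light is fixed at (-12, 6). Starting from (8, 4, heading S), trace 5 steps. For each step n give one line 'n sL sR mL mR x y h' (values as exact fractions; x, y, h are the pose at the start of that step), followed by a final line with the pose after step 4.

n=0: pose=(8,4,S); sL=100/269, sR=100/149; mL=34350/40081, mR=-20900/40081; mL+mR=50/149 → advance +1; mR−mL=-55250/40081 → turn -1·90°
n=1: pose=(8,3,W); sL=200/397, sR=200/361; mL=115500/143317, mR=-75800/143317; mL+mR=100/361 → advance +1; mR−mL=-191300/143317 → turn -1·90°
n=2: pose=(7,3,N); sL=10/13, sR=25/61; mL=630/793, mR=-935/1586; mL+mR=25/122 → advance +1; mR−mL=-2195/1586 → turn -1·90°
n=3: pose=(7,4,E); sL=200/401, sR=8/17; mL=4908/6817, mR=-3304/6817; mL+mR=4/17 → advance +1; mR−mL=-8212/6817 → turn -1·90°
n=4: pose=(8,4,S); sL=100/269, sR=100/149; mL=34350/40081, mR=-20900/40081; mL+mR=50/149 → advance +1; mR−mL=-55250/40081 → turn -1·90°

0 100/269 100/149 34350/40081 -20900/40081 8 4 S
1 200/397 200/361 115500/143317 -75800/143317 8 3 W
2 10/13 25/61 630/793 -935/1586 7 3 N
3 200/401 8/17 4908/6817 -3304/6817 7 4 E
4 100/269 100/149 34350/40081 -20900/40081 8 4 S
final 8 3 W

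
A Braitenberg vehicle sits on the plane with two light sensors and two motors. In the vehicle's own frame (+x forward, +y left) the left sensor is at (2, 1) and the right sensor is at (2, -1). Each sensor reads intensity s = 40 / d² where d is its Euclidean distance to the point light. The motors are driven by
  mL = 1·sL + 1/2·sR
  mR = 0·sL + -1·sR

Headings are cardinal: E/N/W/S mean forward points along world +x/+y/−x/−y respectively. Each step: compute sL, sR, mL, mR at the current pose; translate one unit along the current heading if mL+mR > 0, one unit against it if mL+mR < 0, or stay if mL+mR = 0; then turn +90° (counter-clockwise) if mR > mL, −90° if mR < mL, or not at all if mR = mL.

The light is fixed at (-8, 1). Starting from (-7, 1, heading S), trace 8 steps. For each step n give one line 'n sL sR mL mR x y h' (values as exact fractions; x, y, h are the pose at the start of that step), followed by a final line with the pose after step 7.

n=0: pose=(-7,1,S); sL=5, sR=10; mL=10, mR=-10; mL+mR=0 → advance +0; mR−mL=-20 → turn -1·90°
n=1: pose=(-7,1,W); sL=20, sR=20; mL=30, mR=-20; mL+mR=10 → advance +1; mR−mL=-50 → turn -1·90°
n=2: pose=(-8,1,N); sL=8, sR=8; mL=12, mR=-8; mL+mR=4 → advance +1; mR−mL=-20 → turn -1·90°
n=3: pose=(-8,2,E); sL=5, sR=10; mL=10, mR=-10; mL+mR=0 → advance +0; mR−mL=-20 → turn -1·90°
n=4: pose=(-8,2,S); sL=20, sR=20; mL=30, mR=-20; mL+mR=10 → advance +1; mR−mL=-50 → turn -1·90°
n=5: pose=(-8,1,W); sL=8, sR=8; mL=12, mR=-8; mL+mR=4 → advance +1; mR−mL=-20 → turn -1·90°
n=6: pose=(-9,1,N); sL=5, sR=10; mL=10, mR=-10; mL+mR=0 → advance +0; mR−mL=-20 → turn -1·90°
n=7: pose=(-9,1,E); sL=20, sR=20; mL=30, mR=-20; mL+mR=10 → advance +1; mR−mL=-50 → turn -1·90°

0 5 10 10 -10 -7 1 S
1 20 20 30 -20 -7 1 W
2 8 8 12 -8 -8 1 N
3 5 10 10 -10 -8 2 E
4 20 20 30 -20 -8 2 S
5 8 8 12 -8 -8 1 W
6 5 10 10 -10 -9 1 N
7 20 20 30 -20 -9 1 E
final -8 1 S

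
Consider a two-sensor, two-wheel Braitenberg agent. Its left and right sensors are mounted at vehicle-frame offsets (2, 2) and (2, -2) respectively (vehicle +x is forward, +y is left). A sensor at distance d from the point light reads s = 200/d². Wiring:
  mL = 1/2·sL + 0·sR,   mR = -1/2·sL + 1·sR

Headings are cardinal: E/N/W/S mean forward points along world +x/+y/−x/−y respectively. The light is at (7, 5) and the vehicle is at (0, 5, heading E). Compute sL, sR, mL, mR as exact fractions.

left sensor world pos  = (2, 7); dL² = 29
right sensor world pos = (2, 3); dR² = 29
sL = 200/29 = 200/29
sR = 200/29 = 200/29
mL = 1/2·sL + 0·sR = 100/29
mR = -1/2·sL + 1·sR = 100/29

200/29 200/29 100/29 100/29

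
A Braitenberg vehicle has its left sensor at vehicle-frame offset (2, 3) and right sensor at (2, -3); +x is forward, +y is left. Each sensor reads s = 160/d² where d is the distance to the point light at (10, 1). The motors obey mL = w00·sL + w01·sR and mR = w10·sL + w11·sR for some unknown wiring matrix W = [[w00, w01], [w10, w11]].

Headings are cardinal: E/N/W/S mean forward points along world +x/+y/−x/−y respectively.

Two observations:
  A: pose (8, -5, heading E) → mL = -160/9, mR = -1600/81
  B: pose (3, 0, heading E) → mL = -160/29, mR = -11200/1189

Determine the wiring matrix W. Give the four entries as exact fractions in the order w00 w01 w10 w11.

obs A: pose=(8,-5,E) → sL=160/9, sR=160/81, mL=-160/9, mR=-1600/81
obs B: pose=(3,0,E) → sL=160/29, sR=160/41, mL=-160/29, mR=-11200/1189
sensor matrix S = [[160/9, 160/81], [160/29, 160/41]]; det S = 5632000/96309
solve [mL_A; mL_B] = S·[w00; w01] and [mR_A; mR_B] = S·[w10; w11]:
  w00 = -1, w01 = 0, w10 = -1, w11 = -1

-1 0 -1 -1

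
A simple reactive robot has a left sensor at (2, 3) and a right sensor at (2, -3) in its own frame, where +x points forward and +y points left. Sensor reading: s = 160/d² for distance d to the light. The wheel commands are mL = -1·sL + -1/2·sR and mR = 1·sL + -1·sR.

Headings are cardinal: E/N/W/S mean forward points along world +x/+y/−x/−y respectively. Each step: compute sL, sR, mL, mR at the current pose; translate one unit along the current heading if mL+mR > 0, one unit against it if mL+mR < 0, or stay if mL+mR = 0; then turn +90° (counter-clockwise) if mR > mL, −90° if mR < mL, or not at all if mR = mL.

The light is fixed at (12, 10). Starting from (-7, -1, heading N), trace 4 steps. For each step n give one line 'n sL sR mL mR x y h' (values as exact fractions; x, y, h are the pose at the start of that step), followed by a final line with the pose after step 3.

0 32/113 160/337 -19824/38081 -7296/38081 -7 -1 N
1 80/333 80/261 -3800/9657 -640/9657 -7 -2 W
2 160/421 160/637 -135600/268177 34560/268177 -6 -2 S
3 1/2 40/113 -153/226 33/226 -6 -1 E
final -7 -1 N

n=0: pose=(-7,-1,N); sL=32/113, sR=160/337; mL=-19824/38081, mR=-7296/38081; mL+mR=-240/337 → advance -1; mR−mL=12528/38081 → turn +1·90°
n=1: pose=(-7,-2,W); sL=80/333, sR=80/261; mL=-3800/9657, mR=-640/9657; mL+mR=-40/87 → advance -1; mR−mL=3160/9657 → turn +1·90°
n=2: pose=(-6,-2,S); sL=160/421, sR=160/637; mL=-135600/268177, mR=34560/268177; mL+mR=-240/637 → advance -1; mR−mL=170160/268177 → turn +1·90°
n=3: pose=(-6,-1,E); sL=1/2, sR=40/113; mL=-153/226, mR=33/226; mL+mR=-60/113 → advance -1; mR−mL=93/113 → turn +1·90°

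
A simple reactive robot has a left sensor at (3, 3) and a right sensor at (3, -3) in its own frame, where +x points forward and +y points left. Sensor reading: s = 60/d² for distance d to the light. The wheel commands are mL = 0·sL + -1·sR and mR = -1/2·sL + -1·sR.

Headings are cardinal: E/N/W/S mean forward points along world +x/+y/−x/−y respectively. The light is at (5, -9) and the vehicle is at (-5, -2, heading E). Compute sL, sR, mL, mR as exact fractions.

left sensor world pos  = (-2, 1); dL² = 149
right sensor world pos = (-2, -5); dR² = 65
sL = 60/149 = 60/149
sR = 60/65 = 12/13
mL = 0·sL + -1·sR = -12/13
mR = -1/2·sL + -1·sR = -2178/1937

60/149 12/13 -12/13 -2178/1937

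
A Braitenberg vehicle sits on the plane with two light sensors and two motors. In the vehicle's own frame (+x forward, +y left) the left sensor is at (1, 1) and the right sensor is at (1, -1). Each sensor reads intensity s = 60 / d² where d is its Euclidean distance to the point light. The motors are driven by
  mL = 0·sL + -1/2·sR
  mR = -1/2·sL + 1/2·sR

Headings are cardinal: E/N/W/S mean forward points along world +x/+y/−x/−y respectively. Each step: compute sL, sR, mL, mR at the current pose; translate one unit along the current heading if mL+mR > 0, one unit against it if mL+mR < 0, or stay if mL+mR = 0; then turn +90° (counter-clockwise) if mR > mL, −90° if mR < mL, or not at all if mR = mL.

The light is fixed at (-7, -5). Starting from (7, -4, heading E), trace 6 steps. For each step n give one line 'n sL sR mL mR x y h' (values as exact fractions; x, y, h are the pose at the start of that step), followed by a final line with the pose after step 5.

n=0: pose=(7,-4,E); sL=60/229, sR=4/15; mL=-2/15, mR=8/3435; mL+mR=-30/229 → advance -1; mR−mL=466/3435 → turn +1·90°
n=1: pose=(6,-4,N); sL=15/37, sR=3/10; mL=-3/20, mR=-39/740; mL+mR=-15/74 → advance -1; mR−mL=18/185 → turn +1·90°
n=2: pose=(6,-5,W); sL=12/29, sR=12/29; mL=-6/29, mR=0; mL+mR=-6/29 → advance -1; mR−mL=6/29 → turn +1·90°
n=3: pose=(7,-5,S); sL=30/113, sR=6/17; mL=-3/17, mR=84/1921; mL+mR=-15/113 → advance -1; mR−mL=423/1921 → turn +1·90°
n=4: pose=(7,-4,E); sL=60/229, sR=4/15; mL=-2/15, mR=8/3435; mL+mR=-30/229 → advance -1; mR−mL=466/3435 → turn +1·90°
n=5: pose=(6,-4,N); sL=15/37, sR=3/10; mL=-3/20, mR=-39/740; mL+mR=-15/74 → advance -1; mR−mL=18/185 → turn +1·90°

0 60/229 4/15 -2/15 8/3435 7 -4 E
1 15/37 3/10 -3/20 -39/740 6 -4 N
2 12/29 12/29 -6/29 0 6 -5 W
3 30/113 6/17 -3/17 84/1921 7 -5 S
4 60/229 4/15 -2/15 8/3435 7 -4 E
5 15/37 3/10 -3/20 -39/740 6 -4 N
final 6 -5 W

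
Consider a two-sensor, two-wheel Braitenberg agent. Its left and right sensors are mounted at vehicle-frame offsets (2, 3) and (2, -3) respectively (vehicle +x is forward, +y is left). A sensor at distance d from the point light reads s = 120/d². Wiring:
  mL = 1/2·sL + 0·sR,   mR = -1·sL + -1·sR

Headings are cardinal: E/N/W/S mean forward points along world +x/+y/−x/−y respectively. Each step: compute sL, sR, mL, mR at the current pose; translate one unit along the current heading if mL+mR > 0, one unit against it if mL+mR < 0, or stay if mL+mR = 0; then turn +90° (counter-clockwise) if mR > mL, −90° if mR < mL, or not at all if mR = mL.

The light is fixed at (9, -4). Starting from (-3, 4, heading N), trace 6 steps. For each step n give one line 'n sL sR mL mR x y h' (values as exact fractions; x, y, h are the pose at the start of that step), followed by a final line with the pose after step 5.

n=0: pose=(-3,4,N); sL=24/65, sR=120/181; mL=12/65, mR=-12144/11765; mL+mR=-9972/11765 → advance -1; mR−mL=-14316/11765 → turn -1·90°
n=1: pose=(-3,3,E); sL=3/5, sR=30/29; mL=3/10, mR=-237/145; mL+mR=-387/290 → advance -1; mR−mL=-561/290 → turn -1·90°
n=2: pose=(-4,3,S); sL=24/25, sR=120/281; mL=12/25, mR=-9744/7025; mL+mR=-6372/7025 → advance -1; mR−mL=-13116/7025 → turn -1·90°
n=3: pose=(-4,4,W); sL=12/25, sR=60/173; mL=6/25, mR=-3576/4325; mL+mR=-2538/4325 → advance -1; mR−mL=-4614/4325 → turn -1·90°
n=4: pose=(-3,4,N); sL=24/65, sR=120/181; mL=12/65, mR=-12144/11765; mL+mR=-9972/11765 → advance -1; mR−mL=-14316/11765 → turn -1·90°
n=5: pose=(-3,3,E); sL=3/5, sR=30/29; mL=3/10, mR=-237/145; mL+mR=-387/290 → advance -1; mR−mL=-561/290 → turn -1·90°

0 24/65 120/181 12/65 -12144/11765 -3 4 N
1 3/5 30/29 3/10 -237/145 -3 3 E
2 24/25 120/281 12/25 -9744/7025 -4 3 S
3 12/25 60/173 6/25 -3576/4325 -4 4 W
4 24/65 120/181 12/65 -12144/11765 -3 4 N
5 3/5 30/29 3/10 -237/145 -3 3 E
final -4 3 S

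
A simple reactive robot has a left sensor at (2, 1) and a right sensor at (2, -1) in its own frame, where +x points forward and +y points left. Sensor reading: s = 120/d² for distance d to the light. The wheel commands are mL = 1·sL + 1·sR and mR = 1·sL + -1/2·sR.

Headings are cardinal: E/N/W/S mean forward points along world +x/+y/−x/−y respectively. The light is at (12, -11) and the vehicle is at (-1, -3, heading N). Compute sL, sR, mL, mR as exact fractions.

left sensor world pos  = (-2, -1); dL² = 296
right sensor world pos = (0, -1); dR² = 244
sL = 120/296 = 15/37
sR = 120/244 = 30/61
mL = 1·sL + 1·sR = 2025/2257
mR = 1·sL + -1/2·sR = 360/2257

15/37 30/61 2025/2257 360/2257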